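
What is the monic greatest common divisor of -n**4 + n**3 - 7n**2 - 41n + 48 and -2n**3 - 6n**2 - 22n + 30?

Repeated division with remainder:
  -n**4 + n**3 - 7n**2 - 41n + 48 = ((1/2)n - 2)(-2n**3 - 6n**2 - 22n + 30) + (-8n**2 - 100n + 108)
  -2n**3 - 6n**2 - 22n + 30 = ((1/4)n - 19/8)(-8n**2 - 100n + 108) + (-(573/2)n + 573/2)
  -8n**2 - 100n + 108 = ((16/573)n + 72/191)(-(573/2)n + 573/2) + (0)
Last nonzero remainder: -(573/2)n + 573/2. Dividing through by -573/2 gives the monic gcd n - 1.

n - 1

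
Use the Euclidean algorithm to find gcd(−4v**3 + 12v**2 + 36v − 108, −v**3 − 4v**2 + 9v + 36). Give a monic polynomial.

v**2 − 9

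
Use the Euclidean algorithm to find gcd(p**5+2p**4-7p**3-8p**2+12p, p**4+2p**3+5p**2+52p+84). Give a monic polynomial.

p**2+5p+6

By polynomial division,
  p**5+2p**4-7p**3-8p**2+12p = (p)(p**4+2p**3+5p**2+52p+84) + (-12p**3-60p**2-72p)
  p**4+2p**3+5p**2+52p+84 = (-(1/12)p+1/4)(-12p**3-60p**2-72p) + (14p**2+70p+84)
  -12p**3-60p**2-72p = (-(6/7)p)(14p**2+70p+84) + (0)
Last nonzero remainder: 14p**2+70p+84. Dividing through by 14 gives the monic gcd p**2+5p+6.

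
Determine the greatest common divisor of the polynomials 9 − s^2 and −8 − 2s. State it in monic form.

Repeated division with remainder:
  −s^2 + 9 = ((1/2)s − 2)(−2s − 8) + (−7)
  −2s − 8 = ((2/7)s + 8/7)(−7) + (0)
The last nonzero remainder is the constant −7, so the polynomials are coprime and gcd = 1.

1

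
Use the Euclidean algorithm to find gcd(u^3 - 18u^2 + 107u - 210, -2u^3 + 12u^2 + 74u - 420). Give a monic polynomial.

Apply the Euclidean algorithm:
  u^3 - 18u^2 + 107u - 210 = (-1/2)(-2u^3 + 12u^2 + 74u - 420) + (-12u^2 + 144u - 420)
  -2u^3 + 12u^2 + 74u - 420 = ((1/6)u + 1)(-12u^2 + 144u - 420) + (0)
Last nonzero remainder: -12u^2 + 144u - 420. Dividing through by -12 gives the monic gcd u^2 - 12u + 35.

u^2 - 12u + 35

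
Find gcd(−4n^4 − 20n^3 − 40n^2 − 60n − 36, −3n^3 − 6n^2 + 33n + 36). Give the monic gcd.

Apply the Euclidean algorithm:
  −4n^4 − 20n^3 − 40n^2 − 60n − 36 = ((4/3)n + 4)(−3n^3 − 6n^2 + 33n + 36) + (−60n^2 − 240n − 180)
  −3n^3 − 6n^2 + 33n + 36 = ((1/20)n − 1/10)(−60n^2 − 240n − 180) + (18n + 18)
  −60n^2 − 240n − 180 = (−(10/3)n − 10)(18n + 18) + (0)
Last nonzero remainder: 18n + 18. Dividing through by 18 gives the monic gcd n + 1.

n + 1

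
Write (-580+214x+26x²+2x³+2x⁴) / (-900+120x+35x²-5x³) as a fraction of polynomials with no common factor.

(116-66x+8x²-2x³)/(180-60x+5x²)

Euclidean algorithm in ℚ[x]:
  2x⁴+2x³+26x²+214x-580 = (-(2/5)x-16/5)(-5x³+35x²+120x-900) + (186x²+238x-3460)
  -5x³+35x²+120x-900 = (-(5/186)x+1925/8649)(186x²+238x-3460) + (-(224720/8649)x-1123600/8649)
  186x²+238x-3460 = (-(804357/112360)x+1496277/56180)(-(224720/8649)x-1123600/8649) + (0)
Last nonzero remainder: -(224720/8649)x-1123600/8649. Dividing through by -224720/8649 gives the monic gcd x+5.
Cancel x+5 from numerator and denominator to get the reduced form.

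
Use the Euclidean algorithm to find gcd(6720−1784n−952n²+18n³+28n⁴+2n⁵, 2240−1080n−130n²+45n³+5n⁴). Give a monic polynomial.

By polynomial division,
  2n⁵+28n⁴+18n³−952n²−1784n+6720 = ((2/5)n+2)(5n⁴+45n³−130n²−1080n+2240) + (−20n³−260n²−520n+2240)
  5n⁴+45n³−130n²−1080n+2240 = (−(1/4)n+1)(−20n³−260n²−520n+2240) + (0)
Last nonzero remainder: −20n³−260n²−520n+2240. Dividing through by −20 gives the monic gcd n³+13n²+26n−112.

−112+26n+13n²+n³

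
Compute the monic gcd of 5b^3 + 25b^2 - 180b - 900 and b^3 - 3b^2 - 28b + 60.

Apply the Euclidean algorithm:
  5b^3 + 25b^2 - 180b - 900 = (5)(b^3 - 3b^2 - 28b + 60) + (40b^2 - 40b - 1200)
  b^3 - 3b^2 - 28b + 60 = ((1/40)b - 1/20)(40b^2 - 40b - 1200) + (0)
Last nonzero remainder: 40b^2 - 40b - 1200. Dividing through by 40 gives the monic gcd b^2 - b - 30.

b^2 - b - 30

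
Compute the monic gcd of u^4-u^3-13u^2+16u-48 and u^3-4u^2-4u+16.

u-4

Euclidean algorithm in ℚ[u]:
  u^4-u^3-13u^2+16u-48 = (u+3)(u^3-4u^2-4u+16) + (3u^2+12u-96)
  u^3-4u^2-4u+16 = ((1/3)u-8/3)(3u^2+12u-96) + (60u-240)
  3u^2+12u-96 = ((1/20)u+2/5)(60u-240) + (0)
Last nonzero remainder: 60u-240. Dividing through by 60 gives the monic gcd u-4.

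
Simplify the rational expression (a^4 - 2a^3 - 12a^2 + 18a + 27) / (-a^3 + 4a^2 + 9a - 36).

(-a^2 + 2a + 3)/(a - 4)

Repeated division with remainder:
  a^4 - 2a^3 - 12a^2 + 18a + 27 = (-a - 2)(-a^3 + 4a^2 + 9a - 36) + (5a^2 - 45)
  -a^3 + 4a^2 + 9a - 36 = (-(1/5)a + 4/5)(5a^2 - 45) + (0)
Last nonzero remainder: 5a^2 - 45. Dividing through by 5 gives the monic gcd a^2 - 9.
Cancel a^2 - 9 from numerator and denominator to get the reduced form.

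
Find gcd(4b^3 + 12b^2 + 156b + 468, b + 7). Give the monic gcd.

Apply the Euclidean algorithm:
  4b^3 + 12b^2 + 156b + 468 = (4b^2 − 16b + 268)(b + 7) + (−1408)
  b + 7 = (−(1/1408)b − 7/1408)(−1408) + (0)
The last nonzero remainder is the constant −1408, so the polynomials are coprime and gcd = 1.

1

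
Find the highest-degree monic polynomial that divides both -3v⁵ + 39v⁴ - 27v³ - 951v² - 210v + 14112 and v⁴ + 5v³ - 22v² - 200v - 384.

v³ + v² - 26v - 96

Repeated division with remainder:
  -3v⁵ + 39v⁴ - 27v³ - 951v² - 210v + 14112 = (-3v + 54)(v⁴ + 5v³ - 22v² - 200v - 384) + (-363v³ - 363v² + 9438v + 34848)
  v⁴ + 5v³ - 22v² - 200v - 384 = (-(1/363)v - 4/363)(-363v³ - 363v² + 9438v + 34848) + (0)
Last nonzero remainder: -363v³ - 363v² + 9438v + 34848. Dividing through by -363 gives the monic gcd v³ + v² - 26v - 96.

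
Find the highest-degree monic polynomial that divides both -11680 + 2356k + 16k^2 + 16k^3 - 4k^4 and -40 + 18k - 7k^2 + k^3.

-5 + k

Repeated division with remainder:
  -4k^4 + 16k^3 + 16k^2 + 2356k - 11680 = (-4k - 12)(k^3 - 7k^2 + 18k - 40) + (4k^2 + 2412k - 12160)
  k^3 - 7k^2 + 18k - 40 = ((1/4)k - 305/2)(4k^2 + 2412k - 12160) + (370888k - 1854440)
  4k^2 + 2412k - 12160 = ((1/92722)k + 304/46361)(370888k - 1854440) + (0)
Last nonzero remainder: 370888k - 1854440. Dividing through by 370888 gives the monic gcd k - 5.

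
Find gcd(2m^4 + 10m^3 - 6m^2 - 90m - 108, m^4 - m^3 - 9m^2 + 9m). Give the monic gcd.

m^2 - 9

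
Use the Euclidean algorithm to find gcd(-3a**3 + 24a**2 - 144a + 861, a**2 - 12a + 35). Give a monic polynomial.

a - 7

Apply the Euclidean algorithm:
  -3a**3 + 24a**2 - 144a + 861 = (-3a - 12)(a**2 - 12a + 35) + (-183a + 1281)
  a**2 - 12a + 35 = (-(1/183)a + 5/183)(-183a + 1281) + (0)
Last nonzero remainder: -183a + 1281. Dividing through by -183 gives the monic gcd a - 7.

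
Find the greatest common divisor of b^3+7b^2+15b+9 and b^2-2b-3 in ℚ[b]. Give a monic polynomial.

b+1

Euclidean algorithm in ℚ[b]:
  b^3+7b^2+15b+9 = (b+9)(b^2-2b-3) + (36b+36)
  b^2-2b-3 = ((1/36)b-1/12)(36b+36) + (0)
Last nonzero remainder: 36b+36. Dividing through by 36 gives the monic gcd b+1.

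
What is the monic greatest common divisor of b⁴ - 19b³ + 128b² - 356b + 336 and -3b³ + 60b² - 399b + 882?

b² - 13b + 42

Apply the Euclidean algorithm:
  b⁴ - 19b³ + 128b² - 356b + 336 = (-(1/3)b - 1/3)(-3b³ + 60b² - 399b + 882) + (15b² - 195b + 630)
  -3b³ + 60b² - 399b + 882 = (-(1/5)b + 7/5)(15b² - 195b + 630) + (0)
Last nonzero remainder: 15b² - 195b + 630. Dividing through by 15 gives the monic gcd b² - 13b + 42.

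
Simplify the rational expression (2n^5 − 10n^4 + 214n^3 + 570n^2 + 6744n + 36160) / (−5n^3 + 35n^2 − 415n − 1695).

Repeated division with remainder:
  2n^5 − 10n^4 + 214n^3 + 570n^2 + 6744n + 36160 = (−(2/5)n^2 − (4/5)n − 76/5)(−5n^3 + 35n^2 − 415n − 1695) + (92n^2 − 920n + 10396)
  −5n^3 + 35n^2 − 415n − 1695 = (−(5/92)n − 15/92)(92n^2 − 920n + 10396) + (0)
Last nonzero remainder: 92n^2 − 920n + 10396. Dividing through by 92 gives the monic gcd n^2 − 10n + 113.
Cancel n^2 − 10n + 113 from numerator and denominator to get the reduced form.

(−2n^3 − 10n^2 − 88n − 320)/(5n + 15)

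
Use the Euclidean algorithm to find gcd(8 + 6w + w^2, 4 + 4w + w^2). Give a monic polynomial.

Euclidean algorithm in ℚ[w]:
  w^2 + 6w + 8 = (w^2 + 4w + 4) + (2w + 4)
  w^2 + 4w + 4 = ((1/2)w + 1)(2w + 4) + (0)
Last nonzero remainder: 2w + 4. Dividing through by 2 gives the monic gcd w + 2.

2 + w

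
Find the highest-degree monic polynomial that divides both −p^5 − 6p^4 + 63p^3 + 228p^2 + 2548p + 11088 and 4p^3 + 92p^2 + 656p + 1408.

Euclidean algorithm in ℚ[p]:
  −p^5 − 6p^4 + 63p^3 + 228p^2 + 2548p + 11088 = (−(1/4)p^2 + (17/4)p − 41)(4p^3 + 92p^2 + 656p + 1408) + (1564p^2 + 23460p + 68816)
  4p^3 + 92p^2 + 656p + 1408 = ((1/391)p + 8/391)(1564p^2 + 23460p + 68816) + (0)
Last nonzero remainder: 1564p^2 + 23460p + 68816. Dividing through by 1564 gives the monic gcd p^2 + 15p + 44.

p^2 + 15p + 44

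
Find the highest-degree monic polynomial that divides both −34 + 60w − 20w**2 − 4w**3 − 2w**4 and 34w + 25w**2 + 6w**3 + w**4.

17 + 4w + w**2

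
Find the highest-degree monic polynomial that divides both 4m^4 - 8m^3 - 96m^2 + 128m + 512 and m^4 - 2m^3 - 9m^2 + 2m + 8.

m^2 - 2m - 8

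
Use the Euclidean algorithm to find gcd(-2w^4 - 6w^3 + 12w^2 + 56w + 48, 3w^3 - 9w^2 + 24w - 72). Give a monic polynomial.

w - 3

By polynomial division,
  -2w^4 - 6w^3 + 12w^2 + 56w + 48 = (-(2/3)w - 4)(3w^3 - 9w^2 + 24w - 72) + (-8w^2 + 104w - 240)
  3w^3 - 9w^2 + 24w - 72 = (-(3/8)w - 15/4)(-8w^2 + 104w - 240) + (324w - 972)
  -8w^2 + 104w - 240 = (-(2/81)w + 20/81)(324w - 972) + (0)
Last nonzero remainder: 324w - 972. Dividing through by 324 gives the monic gcd w - 3.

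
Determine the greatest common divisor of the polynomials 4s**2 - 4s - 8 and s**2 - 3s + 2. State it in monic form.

s - 2

Euclidean algorithm in ℚ[s]:
  4s**2 - 4s - 8 = (4)(s**2 - 3s + 2) + (8s - 16)
  s**2 - 3s + 2 = ((1/8)s - 1/8)(8s - 16) + (0)
Last nonzero remainder: 8s - 16. Dividing through by 8 gives the monic gcd s - 2.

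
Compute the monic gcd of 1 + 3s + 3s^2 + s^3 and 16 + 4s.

Euclidean algorithm in ℚ[s]:
  s^3 + 3s^2 + 3s + 1 = ((1/4)s^2 - (1/4)s + 7/4)(4s + 16) + (-27)
  4s + 16 = (-(4/27)s - 16/27)(-27) + (0)
The last nonzero remainder is the constant -27, so the polynomials are coprime and gcd = 1.

1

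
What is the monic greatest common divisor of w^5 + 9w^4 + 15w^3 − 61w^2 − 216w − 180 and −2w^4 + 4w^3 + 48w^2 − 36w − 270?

Repeated division with remainder:
  w^5 + 9w^4 + 15w^3 − 61w^2 − 216w − 180 = (−(1/2)w − 11/2)(−2w^4 + 4w^3 + 48w^2 − 36w − 270) + (61w^3 + 185w^2 − 549w − 1665)
  −2w^4 + 4w^3 + 48w^2 − 36w − 270 = (−(2/61)w + 614/3721)(61w^3 + 185w^2 − 549w − 1665) + (−(1960/3721)w^2 + 17640/3721)
  61w^3 + 185w^2 − 549w − 1665 = (−(226981/1960)w − 137677/392)(−(1960/3721)w^2 + 17640/3721) + (0)
Last nonzero remainder: −(1960/3721)w^2 + 17640/3721. Dividing through by −1960/3721 gives the monic gcd w^2 − 9.

w^2 − 9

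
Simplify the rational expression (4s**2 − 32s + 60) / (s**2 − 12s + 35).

(4s − 12)/(s − 7)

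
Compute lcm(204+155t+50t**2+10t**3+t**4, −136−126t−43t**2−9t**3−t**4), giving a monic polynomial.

408+514t+255t**2+70t**3+12t**4+t**5

Repeated division with remainder:
  t**4+10t**3+50t**2+155t+204 = (−1)(−t**4−9t**3−43t**2−126t−136) + (t**3+7t**2+29t+68)
  −t**4−9t**3−43t**2−126t−136 = (−t−2)(t**3+7t**2+29t+68) + (0)
The last nonzero remainder t**3+7t**2+29t+68 is already monic.
Then lcm(f, g) = f·g / gcd(f, g); expanding and making the result monic gives the answer.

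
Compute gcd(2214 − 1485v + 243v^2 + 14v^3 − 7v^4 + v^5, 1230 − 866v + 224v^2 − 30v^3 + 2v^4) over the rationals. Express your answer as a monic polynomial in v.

−123 + 62v − 10v^2 + v^3

Euclidean algorithm in ℚ[v]:
  v^5 − 7v^4 + 14v^3 + 243v^2 − 1485v + 2214 = ((1/2)v + 4)(2v^4 − 30v^3 + 224v^2 − 866v + 1230) + (22v^3 − 220v^2 + 1364v − 2706)
  2v^4 − 30v^3 + 224v^2 − 866v + 1230 = ((1/11)v − 5/11)(22v^3 − 220v^2 + 1364v − 2706) + (0)
Last nonzero remainder: 22v^3 − 220v^2 + 1364v − 2706. Dividing through by 22 gives the monic gcd v^3 − 10v^2 + 62v − 123.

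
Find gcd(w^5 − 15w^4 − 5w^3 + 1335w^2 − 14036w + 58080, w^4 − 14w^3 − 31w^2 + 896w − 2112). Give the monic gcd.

w^2 − 19w + 88

Euclidean algorithm in ℚ[w]:
  w^5 − 15w^4 − 5w^3 + 1335w^2 − 14036w + 58080 = (w − 1)(w^4 − 14w^3 − 31w^2 + 896w − 2112) + (12w^3 + 408w^2 − 11028w + 55968)
  w^4 − 14w^3 − 31w^2 + 896w − 2112 = ((1/12)w − 4)(12w^3 + 408w^2 − 11028w + 55968) + (2520w^2 − 47880w + 221760)
  12w^3 + 408w^2 − 11028w + 55968 = ((1/210)w + 53/210)(2520w^2 − 47880w + 221760) + (0)
Last nonzero remainder: 2520w^2 − 47880w + 221760. Dividing through by 2520 gives the monic gcd w^2 − 19w + 88.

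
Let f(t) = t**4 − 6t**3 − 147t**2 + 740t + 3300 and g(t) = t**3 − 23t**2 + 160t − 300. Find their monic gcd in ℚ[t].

t**2 − 20t + 100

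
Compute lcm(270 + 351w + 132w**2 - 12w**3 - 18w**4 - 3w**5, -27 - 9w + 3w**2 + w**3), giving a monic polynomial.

-270 - 441w - 249w**2 - 32w**3 + 22w**4 + 9w**5 + w**6

By polynomial division,
  -3w**5 - 18w**4 - 12w**3 + 132w**2 + 351w + 270 = (-3w**2 - 9w - 12)(w**3 + 3w**2 - 9w - 27) + (6w**2 - 54)
  w**3 + 3w**2 - 9w - 27 = ((1/6)w + 1/2)(6w**2 - 54) + (0)
Last nonzero remainder: 6w**2 - 54. Dividing through by 6 gives the monic gcd w**2 - 9.
Then lcm(f, g) = f·g / gcd(f, g); expanding and making the result monic gives the answer.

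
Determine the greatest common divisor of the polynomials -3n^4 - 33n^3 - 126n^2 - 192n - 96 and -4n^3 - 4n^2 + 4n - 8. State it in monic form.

By polynomial division,
  -3n^4 - 33n^3 - 126n^2 - 192n - 96 = ((3/4)n + 15/2)(-4n^3 - 4n^2 + 4n - 8) + (-99n^2 - 216n - 36)
  -4n^3 - 4n^2 + 4n - 8 = ((4/99)n - 52/1089)(-99n^2 - 216n - 36) + (-(588/121)n - 1176/121)
  -99n^2 - 216n - 36 = ((3993/196)n + 363/98)(-(588/121)n - 1176/121) + (0)
Last nonzero remainder: -(588/121)n - 1176/121. Dividing through by -588/121 gives the monic gcd n + 2.

n + 2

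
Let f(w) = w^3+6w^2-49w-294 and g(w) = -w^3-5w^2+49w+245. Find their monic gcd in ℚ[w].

w^2-49

By polynomial division,
  w^3+6w^2-49w-294 = (-1)(-w^3-5w^2+49w+245) + (w^2-49)
  -w^3-5w^2+49w+245 = (-w-5)(w^2-49) + (0)
The last nonzero remainder w^2-49 is already monic.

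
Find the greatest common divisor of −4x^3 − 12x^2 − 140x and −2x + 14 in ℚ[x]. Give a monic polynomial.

Apply the Euclidean algorithm:
  −4x^3 − 12x^2 − 140x = (2x^2 + 20x + 210)(−2x + 14) + (−2940)
  −2x + 14 = ((1/1470)x − 1/210)(−2940) + (0)
The last nonzero remainder is the constant −2940, so the polynomials are coprime and gcd = 1.

1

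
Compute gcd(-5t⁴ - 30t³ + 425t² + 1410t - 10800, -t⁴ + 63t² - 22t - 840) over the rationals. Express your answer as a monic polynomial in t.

t² - 11t + 30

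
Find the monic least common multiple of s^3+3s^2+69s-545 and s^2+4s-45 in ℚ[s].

s^4+12s^3+96s^2+76s-4905

Repeated division with remainder:
  s^3+3s^2+69s-545 = (s-1)(s^2+4s-45) + (118s-590)
  s^2+4s-45 = ((1/118)s+9/118)(118s-590) + (0)
Last nonzero remainder: 118s-590. Dividing through by 118 gives the monic gcd s-5.
Then lcm(f, g) = f·g / gcd(f, g); expanding and making the result monic gives the answer.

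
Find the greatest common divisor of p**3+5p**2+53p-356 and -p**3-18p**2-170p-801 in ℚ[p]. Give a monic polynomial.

p**2+9p+89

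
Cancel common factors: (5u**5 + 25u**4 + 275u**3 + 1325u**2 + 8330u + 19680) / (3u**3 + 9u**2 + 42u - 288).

Apply the Euclidean algorithm:
  5u**5 + 25u**4 + 275u**3 + 1325u**2 + 8330u + 19680 = ((5/3)u**2 + (10/3)u + 175/3)(3u**3 + 9u**2 + 42u - 288) + (1140u**2 + 6840u + 36480)
  3u**3 + 9u**2 + 42u - 288 = ((1/380)u - 3/380)(1140u**2 + 6840u + 36480) + (0)
Last nonzero remainder: 1140u**2 + 6840u + 36480. Dividing through by 1140 gives the monic gcd u**2 + 6u + 32.
Cancel u**2 + 6u + 32 from numerator and denominator to get the reduced form.

(5u**3 - 5u**2 + 145u + 615)/(3u - 9)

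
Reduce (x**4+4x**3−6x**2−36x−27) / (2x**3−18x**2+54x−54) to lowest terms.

(x**3+7x**2+15x+9)/(2x**2−12x+18)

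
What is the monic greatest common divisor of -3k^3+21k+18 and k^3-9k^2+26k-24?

Repeated division with remainder:
  -3k^3+21k+18 = (-3)(k^3-9k^2+26k-24) + (-27k^2+99k-54)
  k^3-9k^2+26k-24 = (-(1/27)k+16/81)(-27k^2+99k-54) + ((40/9)k-40/3)
  -27k^2+99k-54 = (-(243/40)k+81/20)((40/9)k-40/3) + (0)
Last nonzero remainder: (40/9)k-40/3. Dividing through by 40/9 gives the monic gcd k-3.

k-3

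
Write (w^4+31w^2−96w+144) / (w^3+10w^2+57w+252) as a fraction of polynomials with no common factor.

(w^2−3w+4)/(w+7)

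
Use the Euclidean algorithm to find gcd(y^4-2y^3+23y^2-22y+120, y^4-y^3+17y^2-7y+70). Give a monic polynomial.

Repeated division with remainder:
  y^4-2y^3+23y^2-22y+120 = (y^4-y^3+17y^2-7y+70) + (-y^3+6y^2-15y+50)
  y^4-y^3+17y^2-7y+70 = (-y-5)(-y^3+6y^2-15y+50) + (32y^2-32y+320)
  -y^3+6y^2-15y+50 = (-(1/32)y+5/32)(32y^2-32y+320) + (0)
Last nonzero remainder: 32y^2-32y+320. Dividing through by 32 gives the monic gcd y^2-y+10.

y^2-y+10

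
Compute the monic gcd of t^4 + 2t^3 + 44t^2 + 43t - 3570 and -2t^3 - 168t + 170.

t^2 + t + 85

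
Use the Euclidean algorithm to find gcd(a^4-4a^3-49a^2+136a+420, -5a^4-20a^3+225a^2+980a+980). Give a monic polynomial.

a^2-5a-14

Apply the Euclidean algorithm:
  a^4-4a^3-49a^2+136a+420 = (-1/5)(-5a^4-20a^3+225a^2+980a+980) + (-8a^3-4a^2+332a+616)
  -5a^4-20a^3+225a^2+980a+980 = ((5/8)a+35/16)(-8a^3-4a^2+332a+616) + ((105/4)a^2-(525/4)a-735/2)
  -8a^3-4a^2+332a+616 = (-(32/105)a-176/105)((105/4)a^2-(525/4)a-735/2) + (0)
Last nonzero remainder: (105/4)a^2-(525/4)a-735/2. Dividing through by 105/4 gives the monic gcd a^2-5a-14.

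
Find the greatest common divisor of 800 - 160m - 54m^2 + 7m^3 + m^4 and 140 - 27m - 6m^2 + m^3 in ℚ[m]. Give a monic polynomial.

-20 + m + m^2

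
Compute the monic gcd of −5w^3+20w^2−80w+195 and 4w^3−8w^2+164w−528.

w−3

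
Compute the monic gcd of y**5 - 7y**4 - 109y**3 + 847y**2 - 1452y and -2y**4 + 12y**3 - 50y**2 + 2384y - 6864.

y**2 - 14y + 33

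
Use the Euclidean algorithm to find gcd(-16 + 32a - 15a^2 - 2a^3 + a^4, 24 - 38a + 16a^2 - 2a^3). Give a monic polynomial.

4 - 5a + a^2

Repeated division with remainder:
  a^4 - 2a^3 - 15a^2 + 32a - 16 = (-(1/2)a - 3)(-2a^3 + 16a^2 - 38a + 24) + (14a^2 - 70a + 56)
  -2a^3 + 16a^2 - 38a + 24 = (-(1/7)a + 3/7)(14a^2 - 70a + 56) + (0)
Last nonzero remainder: 14a^2 - 70a + 56. Dividing through by 14 gives the monic gcd a^2 - 5a + 4.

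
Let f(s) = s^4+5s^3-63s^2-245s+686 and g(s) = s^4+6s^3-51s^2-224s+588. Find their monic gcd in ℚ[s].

Euclidean algorithm in ℚ[s]:
  s^4+5s^3-63s^2-245s+686 = (s^4+6s^3-51s^2-224s+588) + (-s^3-12s^2-21s+98)
  s^4+6s^3-51s^2-224s+588 = (-s+6)(-s^3-12s^2-21s+98) + (0)
Last nonzero remainder: -s^3-12s^2-21s+98. Dividing through by -1 gives the monic gcd s^3+12s^2+21s-98.

s^3+12s^2+21s-98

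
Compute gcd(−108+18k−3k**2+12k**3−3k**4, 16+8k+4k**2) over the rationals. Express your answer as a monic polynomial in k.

Repeated division with remainder:
  −3k**4+12k**3−3k**2+18k−108 = (−(3/4)k**2+(9/2)k−27/4)(4k**2+8k+16) + (0)
Last nonzero remainder: 4k**2+8k+16. Dividing through by 4 gives the monic gcd k**2+2k+4.

4+2k+k**2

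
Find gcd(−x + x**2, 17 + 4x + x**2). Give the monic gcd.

1

Apply the Euclidean algorithm:
  x**2 − x = (x**2 + 4x + 17) + (−5x − 17)
  x**2 + 4x + 17 = (−(1/5)x − 3/25)(−5x − 17) + (374/25)
  −5x − 17 = (−(125/374)x − 25/22)(374/25) + (0)
The last nonzero remainder is the constant 374/25, so the polynomials are coprime and gcd = 1.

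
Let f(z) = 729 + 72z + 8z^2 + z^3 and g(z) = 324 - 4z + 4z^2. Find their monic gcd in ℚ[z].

81 - z + z^2

Repeated division with remainder:
  z^3 + 8z^2 + 72z + 729 = ((1/4)z + 9/4)(4z^2 - 4z + 324) + (0)
Last nonzero remainder: 4z^2 - 4z + 324. Dividing through by 4 gives the monic gcd z^2 - z + 81.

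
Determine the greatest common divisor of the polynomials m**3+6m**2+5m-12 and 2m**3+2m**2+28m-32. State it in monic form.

Euclidean algorithm in ℚ[m]:
  m**3+6m**2+5m-12 = (1/2)(2m**3+2m**2+28m-32) + (5m**2-9m+4)
  2m**3+2m**2+28m-32 = ((2/5)m+28/25)(5m**2-9m+4) + ((912/25)m-912/25)
  5m**2-9m+4 = ((125/912)m-25/228)((912/25)m-912/25) + (0)
Last nonzero remainder: (912/25)m-912/25. Dividing through by 912/25 gives the monic gcd m-1.

m-1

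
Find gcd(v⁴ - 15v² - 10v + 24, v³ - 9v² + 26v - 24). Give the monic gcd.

By polynomial division,
  v⁴ - 15v² - 10v + 24 = (v + 9)(v³ - 9v² + 26v - 24) + (40v² - 220v + 240)
  v³ - 9v² + 26v - 24 = ((1/40)v - 7/80)(40v² - 220v + 240) + ((3/4)v - 3)
  40v² - 220v + 240 = ((160/3)v - 80)((3/4)v - 3) + (0)
Last nonzero remainder: (3/4)v - 3. Dividing through by 3/4 gives the monic gcd v - 4.

v - 4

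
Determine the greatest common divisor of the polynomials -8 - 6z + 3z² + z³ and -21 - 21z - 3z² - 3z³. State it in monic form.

Euclidean algorithm in ℚ[z]:
  z³ + 3z² - 6z - 8 = (-1/3)(-3z³ - 3z² - 21z - 21) + (2z² - 13z - 15)
  -3z³ - 3z² - 21z - 21 = (-(3/2)z - 45/4)(2z² - 13z - 15) + (-(759/4)z - 759/4)
  2z² - 13z - 15 = (-(8/759)z + 20/253)(-(759/4)z - 759/4) + (0)
Last nonzero remainder: -(759/4)z - 759/4. Dividing through by -759/4 gives the monic gcd z + 1.

1 + z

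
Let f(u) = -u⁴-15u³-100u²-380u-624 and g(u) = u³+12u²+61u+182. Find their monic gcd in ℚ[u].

u²+5u+26

Repeated division with remainder:
  -u⁴-15u³-100u²-380u-624 = (-u-3)(u³+12u²+61u+182) + (-3u²-15u-78)
  u³+12u²+61u+182 = (-(1/3)u-7/3)(-3u²-15u-78) + (0)
Last nonzero remainder: -3u²-15u-78. Dividing through by -3 gives the monic gcd u²+5u+26.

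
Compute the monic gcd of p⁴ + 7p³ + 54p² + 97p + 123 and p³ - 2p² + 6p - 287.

p² + 5p + 41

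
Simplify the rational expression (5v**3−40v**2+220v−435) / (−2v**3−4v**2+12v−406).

(−5v+15)/(2v+14)

Repeated division with remainder:
  5v**3−40v**2+220v−435 = (−5/2)(−2v**3−4v**2+12v−406) + (−50v**2+250v−1450)
  −2v**3−4v**2+12v−406 = ((1/25)v+7/25)(−50v**2+250v−1450) + (0)
Last nonzero remainder: −50v**2+250v−1450. Dividing through by −50 gives the monic gcd v**2−5v+29.
Cancel v**2−5v+29 from numerator and denominator to get the reduced form.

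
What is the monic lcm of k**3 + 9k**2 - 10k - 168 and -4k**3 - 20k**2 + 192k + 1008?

Apply the Euclidean algorithm:
  k**3 + 9k**2 - 10k - 168 = (-1/4)(-4k**3 - 20k**2 + 192k + 1008) + (4k**2 + 38k + 84)
  -4k**3 - 20k**2 + 192k + 1008 = (-k + 9/2)(4k**2 + 38k + 84) + (105k + 630)
  4k**2 + 38k + 84 = ((4/105)k + 2/15)(105k + 630) + (0)
Last nonzero remainder: 105k + 630. Dividing through by 105 gives the monic gcd k + 6.
Then lcm(f, g) = f·g / gcd(f, g); expanding and making the result monic gives the answer.

k**5 + 8k**4 - 61k**3 - 536k**2 + 588k + 7056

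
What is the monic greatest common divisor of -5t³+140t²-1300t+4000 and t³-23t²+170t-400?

t²-18t+80

Repeated division with remainder:
  -5t³+140t²-1300t+4000 = (-5)(t³-23t²+170t-400) + (25t²-450t+2000)
  t³-23t²+170t-400 = ((1/25)t-1/5)(25t²-450t+2000) + (0)
Last nonzero remainder: 25t²-450t+2000. Dividing through by 25 gives the monic gcd t²-18t+80.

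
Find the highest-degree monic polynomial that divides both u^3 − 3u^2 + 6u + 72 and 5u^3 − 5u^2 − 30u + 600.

Apply the Euclidean algorithm:
  u^3 − 3u^2 + 6u + 72 = (1/5)(5u^3 − 5u^2 − 30u + 600) + (−2u^2 + 12u − 48)
  5u^3 − 5u^2 − 30u + 600 = (−(5/2)u − 25/2)(−2u^2 + 12u − 48) + (0)
Last nonzero remainder: −2u^2 + 12u − 48. Dividing through by −2 gives the monic gcd u^2 − 6u + 24.

u^2 − 6u + 24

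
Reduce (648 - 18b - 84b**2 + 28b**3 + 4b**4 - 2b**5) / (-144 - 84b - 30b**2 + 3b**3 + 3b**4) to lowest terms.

(-54 + 6b + 2b**2 - 2b**3)/(12 + 6b + 3b**2)

Repeated division with remainder:
  -2b**5 + 4b**4 + 28b**3 - 84b**2 - 18b + 648 = (-(2/3)b + 2)(3b**4 + 3b**3 - 30b**2 - 84b - 144) + (2b**3 - 80b**2 + 54b + 936)
  3b**4 + 3b**3 - 30b**2 - 84b - 144 = ((3/2)b + 123/2)(2b**3 - 80b**2 + 54b + 936) + (4809b**2 - 4809b - 57708)
  2b**3 - 80b**2 + 54b + 936 = ((2/4809)b - 26/1603)(4809b**2 - 4809b - 57708) + (0)
Last nonzero remainder: 4809b**2 - 4809b - 57708. Dividing through by 4809 gives the monic gcd b**2 - b - 12.
Cancel b**2 - b - 12 from numerator and denominator to get the reduced form.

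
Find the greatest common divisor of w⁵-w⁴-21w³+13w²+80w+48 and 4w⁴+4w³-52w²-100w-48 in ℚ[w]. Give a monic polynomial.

w³-2w²-7w-4

Repeated division with remainder:
  w⁵-w⁴-21w³+13w²+80w+48 = ((1/4)w-1/2)(4w⁴+4w³-52w²-100w-48) + (-6w³+12w²+42w+24)
  4w⁴+4w³-52w²-100w-48 = (-(2/3)w-2)(-6w³+12w²+42w+24) + (0)
Last nonzero remainder: -6w³+12w²+42w+24. Dividing through by -6 gives the monic gcd w³-2w²-7w-4.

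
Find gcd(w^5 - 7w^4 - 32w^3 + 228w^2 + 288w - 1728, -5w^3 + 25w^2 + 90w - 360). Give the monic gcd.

Euclidean algorithm in ℚ[w]:
  w^5 - 7w^4 - 32w^3 + 228w^2 + 288w - 1728 = (-(1/5)w^2 + (2/5)w + 24/5)(-5w^3 + 25w^2 + 90w - 360) + (0)
Last nonzero remainder: -5w^3 + 25w^2 + 90w - 360. Dividing through by -5 gives the monic gcd w^3 - 5w^2 - 18w + 72.

w^3 - 5w^2 - 18w + 72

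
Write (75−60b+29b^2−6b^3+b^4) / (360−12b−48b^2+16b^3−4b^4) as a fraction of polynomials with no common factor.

By polynomial division,
  b^4−6b^3+29b^2−60b+75 = (−1/4)(−4b^4+16b^3−48b^2−12b+360) + (−2b^3+17b^2−63b+165)
  −4b^4+16b^3−48b^2−12b+360 = (2b+9)(−2b^3+17b^2−63b+165) + (−75b^2+225b−1125)
  −2b^3+17b^2−63b+165 = ((2/75)b−11/75)(−75b^2+225b−1125) + (0)
Last nonzero remainder: −75b^2+225b−1125. Dividing through by −75 gives the monic gcd b^2−3b+15.
Cancel b^2−3b+15 from numerator and denominator to get the reduced form.

(−5+3b−b^2)/(−24−4b+4b^2)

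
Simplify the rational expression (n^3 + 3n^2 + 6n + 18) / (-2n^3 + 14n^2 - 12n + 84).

(-n - 3)/(2n - 14)

By polynomial division,
  n^3 + 3n^2 + 6n + 18 = (-1/2)(-2n^3 + 14n^2 - 12n + 84) + (10n^2 + 60)
  -2n^3 + 14n^2 - 12n + 84 = (-(1/5)n + 7/5)(10n^2 + 60) + (0)
Last nonzero remainder: 10n^2 + 60. Dividing through by 10 gives the monic gcd n^2 + 6.
Cancel n^2 + 6 from numerator and denominator to get the reduced form.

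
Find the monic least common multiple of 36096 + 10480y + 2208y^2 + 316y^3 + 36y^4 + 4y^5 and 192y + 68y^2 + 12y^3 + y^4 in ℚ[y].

9024y + 2620y^2 + 552y^3 + 79y^4 + 9y^5 + y^6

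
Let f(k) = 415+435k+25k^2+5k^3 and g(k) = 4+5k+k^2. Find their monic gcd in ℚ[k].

By polynomial division,
  5k^3+25k^2+435k+415 = (5k)(k^2+5k+4) + (415k+415)
  k^2+5k+4 = ((1/415)k+4/415)(415k+415) + (0)
Last nonzero remainder: 415k+415. Dividing through by 415 gives the monic gcd k+1.

1+k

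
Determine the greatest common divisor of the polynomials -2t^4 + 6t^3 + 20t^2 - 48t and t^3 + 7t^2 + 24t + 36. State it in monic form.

t + 3

Repeated division with remainder:
  -2t^4 + 6t^3 + 20t^2 - 48t = (-2t + 20)(t^3 + 7t^2 + 24t + 36) + (-72t^2 - 456t - 720)
  t^3 + 7t^2 + 24t + 36 = (-(1/72)t - 1/108)(-72t^2 - 456t - 720) + ((88/9)t + 88/3)
  -72t^2 - 456t - 720 = (-(81/11)t - 270/11)((88/9)t + 88/3) + (0)
Last nonzero remainder: (88/9)t + 88/3. Dividing through by 88/9 gives the monic gcd t + 3.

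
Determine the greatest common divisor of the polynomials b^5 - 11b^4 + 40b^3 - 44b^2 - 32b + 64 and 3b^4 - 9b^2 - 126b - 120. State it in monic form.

b^2 - 3b - 4

Euclidean algorithm in ℚ[b]:
  b^5 - 11b^4 + 40b^3 - 44b^2 - 32b + 64 = ((1/3)b - 11/3)(3b^4 - 9b^2 - 126b - 120) + (43b^3 - 35b^2 - 454b - 376)
  3b^4 - 9b^2 - 126b - 120 = ((3/43)b + 105/1849)(43b^3 - 35b^2 - 454b - 376) + ((45600/1849)b^2 - (136800/1849)b - 182400/1849)
  43b^3 - 35b^2 - 454b - 376 = ((79507/45600)b + 86903/22800)((45600/1849)b^2 - (136800/1849)b - 182400/1849) + (0)
Last nonzero remainder: (45600/1849)b^2 - (136800/1849)b - 182400/1849. Dividing through by 45600/1849 gives the monic gcd b^2 - 3b - 4.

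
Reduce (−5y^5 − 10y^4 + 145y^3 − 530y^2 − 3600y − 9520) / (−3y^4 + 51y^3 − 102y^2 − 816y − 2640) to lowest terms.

(5y^3 − 10y^2 − 145y + 1190)/(3y^2 − 63y + 330)

By polynomial division,
  −5y^5 − 10y^4 + 145y^3 − 530y^2 − 3600y − 9520 = ((5/3)y + 95/3)(−3y^4 + 51y^3 − 102y^2 − 816y − 2640) + (−1300y^3 + 4060y^2 + 26640y + 74080)
  −3y^4 + 51y^3 − 102y^2 − 816y − 2640 = ((3/1300)y − 1353/42250)(−1300y^3 + 4060y^2 + 26640y + 74080) + (−(141372/4225)y^2 − (565488/4225)y − 1130976/4225)
  −1300y^3 + 4060y^2 + 26640y + 74080 = ((1373125/35343)y − 9780875/35343)(−(141372/4225)y^2 − (565488/4225)y − 1130976/4225) + (0)
Last nonzero remainder: −(141372/4225)y^2 − (565488/4225)y − 1130976/4225. Dividing through by −141372/4225 gives the monic gcd y^2 + 4y + 8.
Cancel y^2 + 4y + 8 from numerator and denominator to get the reduced form.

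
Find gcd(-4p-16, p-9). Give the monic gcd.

1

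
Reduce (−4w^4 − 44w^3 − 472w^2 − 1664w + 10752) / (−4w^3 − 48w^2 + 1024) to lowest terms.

Euclidean algorithm in ℚ[w]:
  −4w^4 − 44w^3 − 472w^2 − 1664w + 10752 = (w − 1)(−4w^3 − 48w^2 + 1024) + (−520w^2 − 2688w + 11776)
  −4w^3 − 48w^2 + 1024 = ((1/130)w + 222/4225)(−520w^2 − 2688w + 11776) + ((214016/4225)w + 1712128/4225)
  −520w^2 − 2688w + 11776 = (−(274625/26752)w + 97175/3344)((214016/4225)w + 1712128/4225) + (0)
Last nonzero remainder: (214016/4225)w + 1712128/4225. Dividing through by 214016/4225 gives the monic gcd w + 8.
Cancel w + 8 from numerator and denominator to get the reduced form.

(w^3 + 3w^2 + 94w − 336)/(w^2 + 4w − 32)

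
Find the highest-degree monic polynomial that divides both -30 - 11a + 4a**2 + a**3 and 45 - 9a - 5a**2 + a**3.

-3 + a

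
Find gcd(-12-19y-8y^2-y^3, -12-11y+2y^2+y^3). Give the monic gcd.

Repeated division with remainder:
  -y^3-8y^2-19y-12 = (-1)(y^3+2y^2-11y-12) + (-6y^2-30y-24)
  y^3+2y^2-11y-12 = (-(1/6)y+1/2)(-6y^2-30y-24) + (0)
Last nonzero remainder: -6y^2-30y-24. Dividing through by -6 gives the monic gcd y^2+5y+4.

4+5y+y^2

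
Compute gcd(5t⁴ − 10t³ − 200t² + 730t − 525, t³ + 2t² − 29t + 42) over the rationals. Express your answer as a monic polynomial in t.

t² + 4t − 21

Euclidean algorithm in ℚ[t]:
  5t⁴ − 10t³ − 200t² + 730t − 525 = (5t − 20)(t³ + 2t² − 29t + 42) + (−15t² − 60t + 315)
  t³ + 2t² − 29t + 42 = (−(1/15)t + 2/15)(−15t² − 60t + 315) + (0)
Last nonzero remainder: −15t² − 60t + 315. Dividing through by −15 gives the monic gcd t² + 4t − 21.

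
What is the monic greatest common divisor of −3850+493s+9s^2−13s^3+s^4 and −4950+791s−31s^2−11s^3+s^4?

Repeated division with remainder:
  s^4−13s^3+9s^2+493s−3850 = (s^4−11s^3−31s^2+791s−4950) + (−2s^3+40s^2−298s+1100)
  s^4−11s^3−31s^2+791s−4950 = (−(1/2)s−9/2)(−2s^3+40s^2−298s+1100) + (0)
Last nonzero remainder: −2s^3+40s^2−298s+1100. Dividing through by −2 gives the monic gcd s^3−20s^2+149s−550.

−550+149s−20s^2+s^3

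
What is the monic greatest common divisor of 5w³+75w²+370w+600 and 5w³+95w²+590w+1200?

w²+11w+30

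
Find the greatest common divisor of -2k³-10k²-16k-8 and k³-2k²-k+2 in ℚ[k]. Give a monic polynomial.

k+1

Apply the Euclidean algorithm:
  -2k³-10k²-16k-8 = (-2)(k³-2k²-k+2) + (-14k²-18k-4)
  k³-2k²-k+2 = (-(1/14)k+23/98)(-14k²-18k-4) + ((144/49)k+144/49)
  -14k²-18k-4 = (-(343/72)k-49/36)((144/49)k+144/49) + (0)
Last nonzero remainder: (144/49)k+144/49. Dividing through by 144/49 gives the monic gcd k+1.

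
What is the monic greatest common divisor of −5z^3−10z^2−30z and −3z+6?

1

By polynomial division,
  −5z^3−10z^2−30z = ((5/3)z^2+(20/3)z+70/3)(−3z+6) + (−140)
  −3z+6 = ((3/140)z−3/70)(−140) + (0)
The last nonzero remainder is the constant −140, so the polynomials are coprime and gcd = 1.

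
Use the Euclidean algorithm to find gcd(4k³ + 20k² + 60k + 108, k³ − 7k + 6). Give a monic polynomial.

k + 3

Apply the Euclidean algorithm:
  4k³ + 20k² + 60k + 108 = (4)(k³ − 7k + 6) + (20k² + 88k + 84)
  k³ − 7k + 6 = ((1/20)k − 11/50)(20k² + 88k + 84) + ((204/25)k + 612/25)
  20k² + 88k + 84 = ((125/51)k + 175/51)((204/25)k + 612/25) + (0)
Last nonzero remainder: (204/25)k + 612/25. Dividing through by 204/25 gives the monic gcd k + 3.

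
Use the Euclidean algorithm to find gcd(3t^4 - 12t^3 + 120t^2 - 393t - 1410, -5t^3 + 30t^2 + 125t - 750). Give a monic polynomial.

t - 5

By polynomial division,
  3t^4 - 12t^3 + 120t^2 - 393t - 1410 = (-(3/5)t - 6/5)(-5t^3 + 30t^2 + 125t - 750) + (231t^2 - 693t - 2310)
  -5t^3 + 30t^2 + 125t - 750 = (-(5/231)t + 5/77)(231t^2 - 693t - 2310) + (120t - 600)
  231t^2 - 693t - 2310 = ((77/40)t + 77/20)(120t - 600) + (0)
Last nonzero remainder: 120t - 600. Dividing through by 120 gives the monic gcd t - 5.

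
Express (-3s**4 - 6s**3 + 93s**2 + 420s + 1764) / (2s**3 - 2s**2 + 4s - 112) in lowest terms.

(-3s**2 + 3s + 126)/(2s - 8)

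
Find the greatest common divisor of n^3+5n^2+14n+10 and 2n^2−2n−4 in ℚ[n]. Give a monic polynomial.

Euclidean algorithm in ℚ[n]:
  n^3+5n^2+14n+10 = ((1/2)n+3)(2n^2−2n−4) + (22n+22)
  2n^2−2n−4 = ((1/11)n−2/11)(22n+22) + (0)
Last nonzero remainder: 22n+22. Dividing through by 22 gives the monic gcd n+1.

n+1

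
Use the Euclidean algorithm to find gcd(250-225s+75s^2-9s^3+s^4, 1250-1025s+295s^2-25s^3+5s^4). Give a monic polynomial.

5-4s+s^2

Repeated division with remainder:
  s^4-9s^3+75s^2-225s+250 = (1/5)(5s^4-25s^3+295s^2-1025s+1250) + (-4s^3+16s^2-20s)
  5s^4-25s^3+295s^2-1025s+1250 = (-(5/4)s+5/4)(-4s^3+16s^2-20s) + (250s^2-1000s+1250)
  -4s^3+16s^2-20s = (-(2/125)s)(250s^2-1000s+1250) + (0)
Last nonzero remainder: 250s^2-1000s+1250. Dividing through by 250 gives the monic gcd s^2-4s+5.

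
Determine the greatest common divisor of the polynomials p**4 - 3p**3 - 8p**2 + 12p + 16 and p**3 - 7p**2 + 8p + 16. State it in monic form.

Apply the Euclidean algorithm:
  p**4 - 3p**3 - 8p**2 + 12p + 16 = (p + 4)(p**3 - 7p**2 + 8p + 16) + (12p**2 - 36p - 48)
  p**3 - 7p**2 + 8p + 16 = ((1/12)p - 1/3)(12p**2 - 36p - 48) + (0)
Last nonzero remainder: 12p**2 - 36p - 48. Dividing through by 12 gives the monic gcd p**2 - 3p - 4.

p**2 - 3p - 4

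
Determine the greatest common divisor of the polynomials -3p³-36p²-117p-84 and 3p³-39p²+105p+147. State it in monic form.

By polynomial division,
  -3p³-36p²-117p-84 = (-1)(3p³-39p²+105p+147) + (-75p²-12p+63)
  3p³-39p²+105p+147 = (-(1/25)p+329/625)(-75p²-12p+63) + ((71148/625)p+71148/625)
  -75p²-12p+63 = (-(15625/23716)p+1875/3388)((71148/625)p+71148/625) + (0)
Last nonzero remainder: (71148/625)p+71148/625. Dividing through by 71148/625 gives the monic gcd p+1.

p+1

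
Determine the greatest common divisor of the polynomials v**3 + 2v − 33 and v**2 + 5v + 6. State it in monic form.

1

Apply the Euclidean algorithm:
  v**3 + 2v − 33 = (v − 5)(v**2 + 5v + 6) + (21v − 3)
  v**2 + 5v + 6 = ((1/21)v + 12/49)(21v − 3) + (330/49)
  21v − 3 = ((343/110)v − 49/110)(330/49) + (0)
The last nonzero remainder is the constant 330/49, so the polynomials are coprime and gcd = 1.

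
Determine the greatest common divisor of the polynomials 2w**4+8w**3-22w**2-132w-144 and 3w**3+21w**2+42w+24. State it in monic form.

w+2

Apply the Euclidean algorithm:
  2w**4+8w**3-22w**2-132w-144 = ((2/3)w-2)(3w**3+21w**2+42w+24) + (-8w**2-64w-96)
  3w**3+21w**2+42w+24 = (-(3/8)w+3/8)(-8w**2-64w-96) + (30w+60)
  -8w**2-64w-96 = (-(4/15)w-8/5)(30w+60) + (0)
Last nonzero remainder: 30w+60. Dividing through by 30 gives the monic gcd w+2.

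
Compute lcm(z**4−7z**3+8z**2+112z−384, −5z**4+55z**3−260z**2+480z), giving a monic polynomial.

z**5−7z**4+8z**3+112z**2−384z

By polynomial division,
  z**4−7z**3+8z**2+112z−384 = (−1/5)(−5z**4+55z**3−260z**2+480z) + (4z**3−44z**2+208z−384)
  −5z**4+55z**3−260z**2+480z = (−(5/4)z)(4z**3−44z**2+208z−384) + (0)
Last nonzero remainder: 4z**3−44z**2+208z−384. Dividing through by 4 gives the monic gcd z**3−11z**2+52z−96.
Then lcm(f, g) = f·g / gcd(f, g); expanding and making the result monic gives the answer.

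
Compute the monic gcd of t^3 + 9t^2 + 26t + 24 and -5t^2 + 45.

t + 3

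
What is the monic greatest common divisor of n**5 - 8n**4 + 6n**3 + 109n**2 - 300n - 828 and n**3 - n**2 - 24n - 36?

Euclidean algorithm in ℚ[n]:
  n**5 - 8n**4 + 6n**3 + 109n**2 - 300n - 828 = (n**2 - 7n + 23)(n**3 - n**2 - 24n - 36) + (0)
The last nonzero remainder n**3 - n**2 - 24n - 36 is already monic.

n**3 - n**2 - 24n - 36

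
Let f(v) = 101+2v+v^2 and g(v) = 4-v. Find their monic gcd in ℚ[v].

Euclidean algorithm in ℚ[v]:
  v^2+2v+101 = (-v-6)(-v+4) + (125)
  -v+4 = (-(1/125)v+4/125)(125) + (0)
The last nonzero remainder is the constant 125, so the polynomials are coprime and gcd = 1.

1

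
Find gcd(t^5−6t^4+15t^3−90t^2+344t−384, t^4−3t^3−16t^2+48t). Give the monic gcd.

Repeated division with remainder:
  t^5−6t^4+15t^3−90t^2+344t−384 = (t−3)(t^4−3t^3−16t^2+48t) + (22t^3−186t^2+488t−384)
  t^4−3t^3−16t^2+48t = ((1/22)t+30/121)(22t^3−186t^2+488t−384) + ((960/121)t^2−(6720/121)t+11520/121)
  22t^3−186t^2+488t−384 = ((1331/480)t−121/30)((960/121)t^2−(6720/121)t+11520/121) + (0)
Last nonzero remainder: (960/121)t^2−(6720/121)t+11520/121. Dividing through by 960/121 gives the monic gcd t^2−7t+12.

t^2−7t+12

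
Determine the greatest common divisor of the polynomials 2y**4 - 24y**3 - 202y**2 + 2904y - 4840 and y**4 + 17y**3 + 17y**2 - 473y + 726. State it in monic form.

y**2 + 9y - 22

Repeated division with remainder:
  2y**4 - 24y**3 - 202y**2 + 2904y - 4840 = (2)(y**4 + 17y**3 + 17y**2 - 473y + 726) + (-58y**3 - 236y**2 + 3850y - 6292)
  y**4 + 17y**3 + 17y**2 - 473y + 726 = (-(1/58)y - 375/1682)(-58y**3 - 236y**2 + 3850y - 6292) + ((25872/841)y**2 + (232848/841)y - 569184/841)
  -58y**3 - 236y**2 + 3850y - 6292 = (-(24389/12936)y + 10933/1176)((25872/841)y**2 + (232848/841)y - 569184/841) + (0)
Last nonzero remainder: (25872/841)y**2 + (232848/841)y - 569184/841. Dividing through by 25872/841 gives the monic gcd y**2 + 9y - 22.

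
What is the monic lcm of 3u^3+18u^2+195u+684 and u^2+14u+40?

u^4+16u^3+125u^2+878u+2280

Apply the Euclidean algorithm:
  3u^3+18u^2+195u+684 = (3u−24)(u^2+14u+40) + (411u+1644)
  u^2+14u+40 = ((1/411)u+10/411)(411u+1644) + (0)
Last nonzero remainder: 411u+1644. Dividing through by 411 gives the monic gcd u+4.
Then lcm(f, g) = f·g / gcd(f, g); expanding and making the result monic gives the answer.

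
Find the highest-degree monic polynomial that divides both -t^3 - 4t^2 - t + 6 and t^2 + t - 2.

Apply the Euclidean algorithm:
  -t^3 - 4t^2 - t + 6 = (-t - 3)(t^2 + t - 2) + (0)
The last nonzero remainder t^2 + t - 2 is already monic.

t^2 + t - 2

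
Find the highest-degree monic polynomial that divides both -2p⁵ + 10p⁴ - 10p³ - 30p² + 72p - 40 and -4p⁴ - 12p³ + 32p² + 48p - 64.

Repeated division with remainder:
  -2p⁵ + 10p⁴ - 10p³ - 30p² + 72p - 40 = ((1/2)p - 4)(-4p⁴ - 12p³ + 32p² + 48p - 64) + (-74p³ + 74p² + 296p - 296)
  -4p⁴ - 12p³ + 32p² + 48p - 64 = ((2/37)p + 8/37)(-74p³ + 74p² + 296p - 296) + (0)
Last nonzero remainder: -74p³ + 74p² + 296p - 296. Dividing through by -74 gives the monic gcd p³ - p² - 4p + 4.

p³ - p² - 4p + 4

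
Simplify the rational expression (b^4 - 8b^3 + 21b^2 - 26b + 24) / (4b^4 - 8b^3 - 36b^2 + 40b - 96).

Euclidean algorithm in ℚ[b]:
  b^4 - 8b^3 + 21b^2 - 26b + 24 = (1/4)(4b^4 - 8b^3 - 36b^2 + 40b - 96) + (-6b^3 + 30b^2 - 36b + 48)
  4b^4 - 8b^3 - 36b^2 + 40b - 96 = (-(2/3)b - 2)(-6b^3 + 30b^2 - 36b + 48) + (0)
Last nonzero remainder: -6b^3 + 30b^2 - 36b + 48. Dividing through by -6 gives the monic gcd b^3 - 5b^2 + 6b - 8.
Cancel b^3 - 5b^2 + 6b - 8 from numerator and denominator to get the reduced form.

(b - 3)/(4b + 12)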